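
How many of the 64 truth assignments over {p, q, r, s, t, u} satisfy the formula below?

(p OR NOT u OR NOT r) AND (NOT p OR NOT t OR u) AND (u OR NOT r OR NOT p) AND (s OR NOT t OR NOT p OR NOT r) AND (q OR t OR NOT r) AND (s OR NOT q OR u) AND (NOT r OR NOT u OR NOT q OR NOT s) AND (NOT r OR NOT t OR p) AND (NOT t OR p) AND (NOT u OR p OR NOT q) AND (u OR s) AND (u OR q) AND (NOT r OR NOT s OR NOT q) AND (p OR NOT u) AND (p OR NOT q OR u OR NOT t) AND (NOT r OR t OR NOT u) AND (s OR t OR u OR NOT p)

There are 2^6 = 64 truth assignments over (p, q, r, s, t, u).
Split on s. With s = true, the clauses containing s are satisfied and NOT s drops from the rest; 7 of the 2^5 = 32 assignments to the other variables satisfy what remains.
With s = false, by the same count on the reduced clause set, 4 assignments work.
(One model: p=F, q=T, r=F, s=T, t=F, u=F.)
Total: 7 + 4 = 11.

11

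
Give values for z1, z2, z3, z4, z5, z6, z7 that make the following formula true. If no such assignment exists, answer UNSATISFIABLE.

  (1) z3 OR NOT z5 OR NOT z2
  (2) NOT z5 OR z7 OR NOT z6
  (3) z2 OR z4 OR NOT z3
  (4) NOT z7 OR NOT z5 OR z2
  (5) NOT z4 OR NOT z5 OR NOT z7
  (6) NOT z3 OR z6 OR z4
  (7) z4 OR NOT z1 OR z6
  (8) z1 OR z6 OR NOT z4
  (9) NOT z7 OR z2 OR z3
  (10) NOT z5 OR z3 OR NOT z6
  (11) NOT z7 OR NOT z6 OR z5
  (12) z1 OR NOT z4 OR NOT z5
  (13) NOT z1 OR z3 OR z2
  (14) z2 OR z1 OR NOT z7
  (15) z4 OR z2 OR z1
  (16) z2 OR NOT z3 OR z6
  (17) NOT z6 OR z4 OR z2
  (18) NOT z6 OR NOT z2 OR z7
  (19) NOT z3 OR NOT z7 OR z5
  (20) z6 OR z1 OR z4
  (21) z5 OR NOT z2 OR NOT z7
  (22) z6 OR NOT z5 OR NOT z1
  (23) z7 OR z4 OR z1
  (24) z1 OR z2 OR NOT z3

z1 ↦ true, z2 ↦ true, z3 ↦ true, z4 ↦ true, z5 ↦ false, z6 ↦ false, z7 ↦ false

Try z3 = true.
Try z2 = true.
Try z6 = false.
(z4) alone gives z4 = true.
(z1) alone gives z1 = true.
(NOT z5) alone gives z5 = false.
(NOT z7) alone gives z7 = false.
This assignment satisfies each clause.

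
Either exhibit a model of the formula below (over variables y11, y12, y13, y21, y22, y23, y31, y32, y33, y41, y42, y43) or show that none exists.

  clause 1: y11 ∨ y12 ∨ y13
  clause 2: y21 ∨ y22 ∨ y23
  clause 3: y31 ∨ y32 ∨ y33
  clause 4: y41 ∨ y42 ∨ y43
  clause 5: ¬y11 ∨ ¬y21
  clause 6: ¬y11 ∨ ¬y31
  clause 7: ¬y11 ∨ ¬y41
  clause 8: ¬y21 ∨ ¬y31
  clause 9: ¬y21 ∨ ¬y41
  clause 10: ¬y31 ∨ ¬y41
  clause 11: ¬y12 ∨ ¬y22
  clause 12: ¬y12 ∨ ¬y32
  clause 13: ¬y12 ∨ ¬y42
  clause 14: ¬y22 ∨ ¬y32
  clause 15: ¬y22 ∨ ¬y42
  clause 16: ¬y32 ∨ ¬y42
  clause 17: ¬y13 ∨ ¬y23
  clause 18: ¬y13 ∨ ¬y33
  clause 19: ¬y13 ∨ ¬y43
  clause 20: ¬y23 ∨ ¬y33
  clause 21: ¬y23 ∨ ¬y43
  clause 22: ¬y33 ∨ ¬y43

Suppose y11 = False.
Suppose y12 = True.
The clause (¬y22) is unit, so y22 = False.
The clause (¬y32) is unit, so y32 = False.
The clause (¬y42) is unit, so y42 = False.
Suppose y21 = True.
The clause (¬y31) is unit, so y31 = False.
The clause (y33) is unit, so y33 = True.
The clause (¬y41) is unit, so y41 = False.
The clause (y43) is unit, so y43 = True.
That conflicts with the unit clause (¬y43).
So y21 must be the other value — set y21 = False.
The clause (y23) is unit, so y23 = True.
The clause (¬y13) is unit, so y13 = False.
The clause (¬y33) is unit, so y33 = False.
The clause (y31) is unit, so y31 = True.
The clause (¬y41) is unit, so y41 = False.
The clause (y43) is unit, so y43 = True.
That conflicts with the unit clause (¬y43).
Both values of y21 lead to a conflict.
So y12 must be the other value — set y12 = False.
The clause (y13) is unit, so y13 = True.
The clause (¬y23) is unit, so y23 = False.
The clause (¬y33) is unit, so y33 = False.
The clause (¬y43) is unit, so y43 = False.
Suppose y21 = True.
The clause (¬y31) is unit, so y31 = False.
The clause (y32) is unit, so y32 = True.
The clause (¬y41) is unit, so y41 = False.
The clause (y42) is unit, so y42 = True.
That conflicts with the unit clause (¬y42).
So y21 must be the other value — set y21 = False.
The clause (y22) is unit, so y22 = True.
The clause (¬y32) is unit, so y32 = False.
The clause (y31) is unit, so y31 = True.
The clause (¬y41) is unit, so y41 = False.
The clause (y42) is unit, so y42 = True.
That conflicts with the unit clause (¬y42).
Both values of y21 lead to a conflict.
Both values of y12 lead to a conflict.
So y11 must be the other value — set y11 = True.
The clause (¬y21) is unit, so y21 = False.
The clause (¬y31) is unit, so y31 = False.
The clause (¬y41) is unit, so y41 = False.
Suppose y22 = True.
The clause (¬y12) is unit, so y12 = False.
The clause (¬y32) is unit, so y32 = False.
The clause (y33) is unit, so y33 = True.
The clause (¬y42) is unit, so y42 = False.
The clause (y43) is unit, so y43 = True.
That conflicts with the unit clause (¬y43).
So y22 must be the other value — set y22 = False.
The clause (y23) is unit, so y23 = True.
The clause (¬y13) is unit, so y13 = False.
The clause (¬y33) is unit, so y33 = False.
The clause (y32) is unit, so y32 = True.
The clause (¬y12) is unit, so y12 = False.
The clause (¬y42) is unit, so y42 = False.
The clause (y43) is unit, so y43 = True.
That conflicts with the unit clause (¬y43).
Both values of y22 lead to a conflict.
Both values of y11 lead to a conflict.

UNSATISFIABLE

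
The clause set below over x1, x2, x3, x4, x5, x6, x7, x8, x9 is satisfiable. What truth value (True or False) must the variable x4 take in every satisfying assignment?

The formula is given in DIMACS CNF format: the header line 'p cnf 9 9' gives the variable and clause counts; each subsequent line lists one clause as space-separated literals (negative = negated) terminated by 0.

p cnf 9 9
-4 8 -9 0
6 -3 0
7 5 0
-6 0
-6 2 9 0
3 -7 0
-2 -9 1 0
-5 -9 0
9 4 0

Suppose x4 = False.
From the singleton clause (¬x6), x6 = False.
From the singleton clause (¬x3), x3 = False.
From the singleton clause (¬x7), x7 = False.
From the singleton clause (x5), x5 = True.
From the singleton clause (¬x9), x9 = False.
But (x9) is also a unit clause — contradiction.
So every satisfying assignment has x4 = True.

True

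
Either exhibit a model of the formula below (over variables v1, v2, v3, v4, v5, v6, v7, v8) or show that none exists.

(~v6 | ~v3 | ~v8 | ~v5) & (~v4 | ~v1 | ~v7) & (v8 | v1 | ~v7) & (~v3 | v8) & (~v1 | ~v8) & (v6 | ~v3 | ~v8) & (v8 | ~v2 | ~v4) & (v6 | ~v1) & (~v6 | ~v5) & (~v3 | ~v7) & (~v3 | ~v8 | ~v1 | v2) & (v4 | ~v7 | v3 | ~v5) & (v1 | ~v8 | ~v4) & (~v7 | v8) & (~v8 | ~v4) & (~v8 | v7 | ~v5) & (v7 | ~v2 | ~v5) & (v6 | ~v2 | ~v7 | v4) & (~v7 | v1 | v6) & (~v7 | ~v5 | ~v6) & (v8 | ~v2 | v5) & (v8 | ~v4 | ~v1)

Branch on v3: set v3 = 0.
Branch on v1: set v1 = 0.
Branch on v8: set v8 = 1.
Unit clause (~v4) forces v4 = 0.
Branch on v6: set v6 = 1.
Unit clause (~v5) forces v5 = 0.
No clause remains; v2, v7 are free.

v1 ↦ 0, v2 ↦ 0, v3 ↦ 0, v4 ↦ 0, v5 ↦ 0, v6 ↦ 1, v7 ↦ 0, v8 ↦ 1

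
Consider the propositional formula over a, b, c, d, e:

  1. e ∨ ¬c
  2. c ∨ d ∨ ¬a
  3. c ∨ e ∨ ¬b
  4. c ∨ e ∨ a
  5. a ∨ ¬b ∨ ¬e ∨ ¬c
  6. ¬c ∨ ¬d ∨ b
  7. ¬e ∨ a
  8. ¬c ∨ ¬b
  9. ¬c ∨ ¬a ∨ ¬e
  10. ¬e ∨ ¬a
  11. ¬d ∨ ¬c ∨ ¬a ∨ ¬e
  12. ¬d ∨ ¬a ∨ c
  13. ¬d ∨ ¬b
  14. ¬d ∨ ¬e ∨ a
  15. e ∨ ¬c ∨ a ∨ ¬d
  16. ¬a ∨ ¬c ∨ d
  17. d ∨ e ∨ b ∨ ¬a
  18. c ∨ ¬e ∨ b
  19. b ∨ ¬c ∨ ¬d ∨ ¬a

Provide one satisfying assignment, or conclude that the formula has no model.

UNSATISFIABLE

Try e = True.
The clause (a) is unit, so a = True.
That conflicts with the unit clause (¬a).
Undo e and try e = False.
The clause (¬c) is unit, so c = False.
The clause (¬b) is unit, so b = False.
The clause (a) is unit, so a = True.
The clause (d) is unit, so d = True.
That conflicts with the unit clause (¬d).
Both values of e lead to a conflict.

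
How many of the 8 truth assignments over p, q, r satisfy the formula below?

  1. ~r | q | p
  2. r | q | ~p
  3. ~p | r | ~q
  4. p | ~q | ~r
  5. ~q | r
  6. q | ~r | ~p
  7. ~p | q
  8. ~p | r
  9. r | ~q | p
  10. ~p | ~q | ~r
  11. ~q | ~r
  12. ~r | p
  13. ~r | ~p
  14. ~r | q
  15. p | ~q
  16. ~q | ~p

1

There are 2^3 = 8 truth assignments over (p, q, r).
Split on p. With p = 1, the clauses containing p are satisfied and ~p drops from the rest; 0 of the 2^2 = 4 assignments to the other variables satisfy what remains.
With p = 0, by the same count on the reduced clause set, 1 assignment works.
(One model: p=F, q=F, r=F.)
Total: 0 + 1 = 1.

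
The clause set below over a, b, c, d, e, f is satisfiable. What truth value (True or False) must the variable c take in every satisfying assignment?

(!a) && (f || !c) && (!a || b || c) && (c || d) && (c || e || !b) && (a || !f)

False

Suppose c = true.
The clause (!a) is unit, so a = false.
The clause (f) is unit, so f = true.
That conflicts with the unit clause (!f).
So every satisfying assignment has c = False.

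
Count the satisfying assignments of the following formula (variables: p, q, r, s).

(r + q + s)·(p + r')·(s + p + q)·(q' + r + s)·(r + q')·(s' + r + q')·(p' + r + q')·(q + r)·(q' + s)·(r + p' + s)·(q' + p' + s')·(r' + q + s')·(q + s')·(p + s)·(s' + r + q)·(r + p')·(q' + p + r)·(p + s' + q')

1

There are 2^4 = 16 truth assignments over (p, q, r, s).
Split on r. With r = 1, the clauses containing r are satisfied and r' drops from the rest; 1 of the 2^3 = 8 assignments to the other variables satisfy what remains.
With r = 0, by the same count on the reduced clause set, 0 assignments work.
(One model: p=T, q=F, r=T, s=F.)
Total: 1 + 0 = 1.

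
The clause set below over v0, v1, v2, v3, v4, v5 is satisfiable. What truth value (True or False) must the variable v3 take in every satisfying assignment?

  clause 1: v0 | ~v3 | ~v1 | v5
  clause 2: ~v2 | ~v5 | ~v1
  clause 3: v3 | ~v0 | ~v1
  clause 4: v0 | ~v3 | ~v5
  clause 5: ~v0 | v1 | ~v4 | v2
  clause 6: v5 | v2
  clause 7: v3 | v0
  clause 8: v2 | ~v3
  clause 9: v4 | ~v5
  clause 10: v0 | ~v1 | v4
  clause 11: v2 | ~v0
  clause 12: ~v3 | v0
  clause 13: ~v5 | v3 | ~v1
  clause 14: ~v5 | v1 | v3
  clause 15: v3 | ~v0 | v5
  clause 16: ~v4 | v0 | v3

True

Suppose v3 = 0.
From the singleton clause (v0), v0 = 1.
From the singleton clause (~v1), v1 = 0.
From the singleton clause (v2), v2 = 1.
From the singleton clause (~v5), v5 = 0.
That conflicts with the unit clause (v5).
So every satisfying assignment has v3 = True.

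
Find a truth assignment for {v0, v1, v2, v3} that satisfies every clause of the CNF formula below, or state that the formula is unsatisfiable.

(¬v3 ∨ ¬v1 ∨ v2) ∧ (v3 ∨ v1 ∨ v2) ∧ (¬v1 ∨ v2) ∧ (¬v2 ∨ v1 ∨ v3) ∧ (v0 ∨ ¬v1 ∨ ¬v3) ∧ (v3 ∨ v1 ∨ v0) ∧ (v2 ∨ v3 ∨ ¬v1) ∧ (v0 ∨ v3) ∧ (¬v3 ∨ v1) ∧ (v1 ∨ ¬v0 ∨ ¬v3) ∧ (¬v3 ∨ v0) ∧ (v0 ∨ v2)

Case v1 = True:
The clause (v2) is unit, so v2 = True.
Case v0 = True:
Every clause is now satisfied; v3 is unconstrained.

v0=True, v1=True, v2=True, v3=False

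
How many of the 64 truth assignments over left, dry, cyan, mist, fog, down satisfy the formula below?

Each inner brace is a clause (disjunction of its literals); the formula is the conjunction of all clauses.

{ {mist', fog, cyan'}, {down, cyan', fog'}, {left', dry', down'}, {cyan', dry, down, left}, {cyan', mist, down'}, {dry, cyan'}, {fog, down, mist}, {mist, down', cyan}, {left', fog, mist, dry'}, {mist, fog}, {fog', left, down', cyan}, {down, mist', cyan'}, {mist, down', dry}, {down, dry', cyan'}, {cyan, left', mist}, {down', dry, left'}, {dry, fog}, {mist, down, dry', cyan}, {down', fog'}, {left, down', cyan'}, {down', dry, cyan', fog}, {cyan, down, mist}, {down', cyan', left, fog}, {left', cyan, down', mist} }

There are 2^6 = 64 truth assignments over (left, dry, cyan, mist, fog, down).
Split on dry. With dry = 1, the clauses containing dry are satisfied and dry' drops from the rest; 5 of the 2^5 = 32 assignments to the other variables satisfy what remains.
With dry = 0, by the same count on the reduced clause set, 2 assignments work.
(One model: left=F, dry=F, cyan=F, mist=T, fog=T, down=F.)
Total: 5 + 2 = 7.

7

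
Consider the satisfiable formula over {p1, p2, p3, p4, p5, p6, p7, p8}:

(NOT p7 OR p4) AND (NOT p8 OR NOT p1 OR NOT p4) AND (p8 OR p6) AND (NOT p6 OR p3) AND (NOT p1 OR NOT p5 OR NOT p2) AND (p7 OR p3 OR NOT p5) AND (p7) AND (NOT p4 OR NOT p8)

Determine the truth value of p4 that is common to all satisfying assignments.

True

Suppose p4 = false.
Unit clause (NOT p7) forces p7 = false.
Now (p7) is unsatisfied and unit — conflict.
So every satisfying assignment has p4 = True.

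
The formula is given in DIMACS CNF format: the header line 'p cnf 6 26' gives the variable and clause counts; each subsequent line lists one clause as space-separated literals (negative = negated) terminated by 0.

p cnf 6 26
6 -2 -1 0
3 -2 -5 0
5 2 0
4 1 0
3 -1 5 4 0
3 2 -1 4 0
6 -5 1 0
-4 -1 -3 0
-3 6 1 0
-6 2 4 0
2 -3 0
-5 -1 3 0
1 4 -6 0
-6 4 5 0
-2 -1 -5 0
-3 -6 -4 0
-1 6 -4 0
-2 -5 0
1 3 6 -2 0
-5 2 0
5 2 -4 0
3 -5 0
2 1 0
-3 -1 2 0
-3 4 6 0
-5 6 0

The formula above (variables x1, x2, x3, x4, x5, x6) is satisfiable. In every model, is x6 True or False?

Suppose x6 = False.
From the singleton clause (¬x5), x5 = False.
From the singleton clause (x2), x2 = True.
From the singleton clause (¬x1), x1 = False.
From the singleton clause (x4), x4 = True.
From the singleton clause (¬x3), x3 = False.
That conflicts with the unit clause (x3).
So every satisfying assignment has x6 = True.

True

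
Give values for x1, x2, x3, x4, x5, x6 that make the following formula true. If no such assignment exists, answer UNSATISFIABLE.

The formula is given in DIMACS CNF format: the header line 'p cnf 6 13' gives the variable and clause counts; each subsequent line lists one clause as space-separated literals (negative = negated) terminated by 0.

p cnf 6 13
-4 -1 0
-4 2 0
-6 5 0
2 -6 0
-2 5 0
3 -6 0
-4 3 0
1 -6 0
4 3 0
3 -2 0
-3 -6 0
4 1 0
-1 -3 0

Branch on x4: set x4 = True.
From the singleton clause (¬x1), x1 = False.
From the singleton clause (x2), x2 = True.
From the singleton clause (x5), x5 = True.
From the singleton clause (x3), x3 = True.
From the singleton clause (¬x6), x6 = False.
All clauses are satisfied.

x1: False,  x2: True,  x3: True,  x4: True,  x5: True,  x6: False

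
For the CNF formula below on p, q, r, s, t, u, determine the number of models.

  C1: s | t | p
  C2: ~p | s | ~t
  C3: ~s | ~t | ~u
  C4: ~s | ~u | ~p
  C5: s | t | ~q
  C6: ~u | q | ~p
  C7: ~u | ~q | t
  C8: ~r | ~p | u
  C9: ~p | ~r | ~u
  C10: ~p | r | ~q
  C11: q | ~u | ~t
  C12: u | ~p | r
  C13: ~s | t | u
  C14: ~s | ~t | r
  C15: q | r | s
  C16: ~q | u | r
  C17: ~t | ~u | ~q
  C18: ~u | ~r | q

5

There are 2^6 = 64 truth assignments over (p, q, r, s, t, u).
Split on u. With u = 1, the clauses containing u are satisfied and ~u drops from the rest; 1 of the 2^5 = 32 assignments to the other variables satisfy what remains.
With u = 0, by the same count on the reduced clause set, 4 assignments work.
(One model: p=F, q=F, r=F, s=T, t=F, u=T.)
Total: 1 + 4 = 5.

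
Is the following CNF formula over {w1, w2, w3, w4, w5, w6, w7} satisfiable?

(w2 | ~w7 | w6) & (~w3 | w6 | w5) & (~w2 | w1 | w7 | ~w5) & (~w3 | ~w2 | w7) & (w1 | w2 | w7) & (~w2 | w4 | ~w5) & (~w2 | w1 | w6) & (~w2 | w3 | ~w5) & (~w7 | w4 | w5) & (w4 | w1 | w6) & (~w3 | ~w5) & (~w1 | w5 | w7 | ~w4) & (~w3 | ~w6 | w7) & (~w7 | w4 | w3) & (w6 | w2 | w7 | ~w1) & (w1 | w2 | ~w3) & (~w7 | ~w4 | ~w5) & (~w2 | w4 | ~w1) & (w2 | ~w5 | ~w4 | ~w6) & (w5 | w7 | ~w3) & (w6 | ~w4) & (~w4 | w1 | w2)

Suppose w3 = 0.
Suppose w2 = 0.
Suppose w7 = 0.
From the singleton clause (w1), w1 = 1.
From the singleton clause (w6), w6 = 1.
Suppose w5 = 0.
From the singleton clause (~w4), w4 = 0.
All clauses are satisfied.
A satisfying assignment: w1: 1,  w2: 0,  w3: 0,  w4: 0,  w5: 0,  w6: 1,  w7: 0.

Satisfiable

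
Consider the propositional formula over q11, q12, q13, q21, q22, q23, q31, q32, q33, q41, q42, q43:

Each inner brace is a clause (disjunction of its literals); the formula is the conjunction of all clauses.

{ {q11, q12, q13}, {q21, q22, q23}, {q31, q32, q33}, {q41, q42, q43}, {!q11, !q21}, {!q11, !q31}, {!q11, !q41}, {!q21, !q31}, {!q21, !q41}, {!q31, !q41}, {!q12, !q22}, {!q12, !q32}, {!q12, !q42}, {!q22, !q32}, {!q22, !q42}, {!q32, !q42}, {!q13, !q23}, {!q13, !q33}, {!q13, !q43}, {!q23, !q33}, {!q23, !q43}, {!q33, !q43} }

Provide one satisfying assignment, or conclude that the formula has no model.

UNSATISFIABLE

Branch on q11: set q11 = false.
Branch on q12: set q12 = true.
From the singleton clause (!q22), q22 = false.
From the singleton clause (!q32), q32 = false.
From the singleton clause (!q42), q42 = false.
Branch on q21: set q21 = true.
From the singleton clause (!q31), q31 = false.
From the singleton clause (q33), q33 = true.
From the singleton clause (!q41), q41 = false.
From the singleton clause (q43), q43 = true.
Now (!q43) is unsatisfied and unit — conflict.
Undo q21 and try q21 = false.
From the singleton clause (q23), q23 = true.
From the singleton clause (!q13), q13 = false.
From the singleton clause (!q33), q33 = false.
From the singleton clause (q31), q31 = true.
From the singleton clause (!q41), q41 = false.
From the singleton clause (q43), q43 = true.
Now (!q43) is unsatisfied and unit — conflict.
Neither q21 = true nor q21 = false works.
Undo q12 and try q12 = false.
From the singleton clause (q13), q13 = true.
From the singleton clause (!q23), q23 = false.
From the singleton clause (!q33), q33 = false.
From the singleton clause (!q43), q43 = false.
Branch on q21: set q21 = true.
From the singleton clause (!q31), q31 = false.
From the singleton clause (q32), q32 = true.
From the singleton clause (!q41), q41 = false.
From the singleton clause (q42), q42 = true.
Now (!q42) is unsatisfied and unit — conflict.
Undo q21 and try q21 = false.
From the singleton clause (q22), q22 = true.
From the singleton clause (!q32), q32 = false.
From the singleton clause (q31), q31 = true.
From the singleton clause (!q41), q41 = false.
From the singleton clause (q42), q42 = true.
Now (!q42) is unsatisfied and unit — conflict.
Neither q21 = true nor q21 = false works.
Neither q12 = true nor q12 = false works.
Undo q11 and try q11 = true.
From the singleton clause (!q21), q21 = false.
From the singleton clause (!q31), q31 = false.
From the singleton clause (!q41), q41 = false.
Branch on q22: set q22 = true.
From the singleton clause (!q12), q12 = false.
From the singleton clause (!q32), q32 = false.
From the singleton clause (q33), q33 = true.
From the singleton clause (!q42), q42 = false.
From the singleton clause (q43), q43 = true.
Now (!q43) is unsatisfied and unit — conflict.
Undo q22 and try q22 = false.
From the singleton clause (q23), q23 = true.
From the singleton clause (!q13), q13 = false.
From the singleton clause (!q33), q33 = false.
From the singleton clause (q32), q32 = true.
From the singleton clause (!q12), q12 = false.
From the singleton clause (!q42), q42 = false.
From the singleton clause (q43), q43 = true.
Now (!q43) is unsatisfied and unit — conflict.
Neither q22 = true nor q22 = false works.
Neither q11 = true nor q11 = false works.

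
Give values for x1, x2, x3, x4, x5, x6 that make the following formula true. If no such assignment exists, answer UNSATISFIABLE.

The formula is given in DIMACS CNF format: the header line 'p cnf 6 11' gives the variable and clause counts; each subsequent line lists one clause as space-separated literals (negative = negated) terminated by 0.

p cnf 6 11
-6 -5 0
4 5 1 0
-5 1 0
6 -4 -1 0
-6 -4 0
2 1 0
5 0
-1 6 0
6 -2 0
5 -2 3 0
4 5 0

Unit clause (x5) forces x5 = True.
Unit clause (¬x6) forces x6 = False.
Unit clause (x1) forces x1 = True.
That conflicts with the unit clause (¬x1).

UNSATISFIABLE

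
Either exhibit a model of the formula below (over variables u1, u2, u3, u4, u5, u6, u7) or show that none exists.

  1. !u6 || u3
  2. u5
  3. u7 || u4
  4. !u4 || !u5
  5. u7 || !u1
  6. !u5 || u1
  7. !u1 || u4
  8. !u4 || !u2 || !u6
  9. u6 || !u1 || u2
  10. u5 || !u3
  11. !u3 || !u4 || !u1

UNSATISFIABLE

Unit clause (u5) forces u5 = true.
Unit clause (!u4) forces u4 = false.
Unit clause (u7) forces u7 = true.
Unit clause (u1) forces u1 = true.
That conflicts with the unit clause (!u1).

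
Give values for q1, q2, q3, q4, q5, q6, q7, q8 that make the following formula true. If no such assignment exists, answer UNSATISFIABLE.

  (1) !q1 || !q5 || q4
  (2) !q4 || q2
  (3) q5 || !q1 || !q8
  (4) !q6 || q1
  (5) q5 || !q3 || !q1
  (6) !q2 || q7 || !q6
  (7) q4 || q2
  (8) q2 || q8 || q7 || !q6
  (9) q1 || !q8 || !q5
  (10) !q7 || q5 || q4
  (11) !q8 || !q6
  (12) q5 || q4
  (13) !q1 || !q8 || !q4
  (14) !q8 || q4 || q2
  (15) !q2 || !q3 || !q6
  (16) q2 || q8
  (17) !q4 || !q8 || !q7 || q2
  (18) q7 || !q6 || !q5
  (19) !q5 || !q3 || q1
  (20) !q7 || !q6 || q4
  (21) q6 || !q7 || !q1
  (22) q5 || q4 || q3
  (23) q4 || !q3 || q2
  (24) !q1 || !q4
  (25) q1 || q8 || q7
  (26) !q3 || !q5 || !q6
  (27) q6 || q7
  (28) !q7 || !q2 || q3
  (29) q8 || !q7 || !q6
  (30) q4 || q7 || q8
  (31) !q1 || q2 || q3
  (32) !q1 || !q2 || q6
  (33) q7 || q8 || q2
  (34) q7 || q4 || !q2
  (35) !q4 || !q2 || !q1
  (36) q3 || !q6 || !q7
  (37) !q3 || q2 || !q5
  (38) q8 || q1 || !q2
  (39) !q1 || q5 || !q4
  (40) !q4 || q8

Case q4 = true:
Unit clause (q2) forces q2 = true.
Unit clause (!q1) forces q1 = false.
Unit clause (!q6) forces q6 = false.
Unit clause (q7) forces q7 = true.
Unit clause (q3) forces q3 = true.
Unit clause (!q5) forces q5 = false.
Unit clause (q8) forces q8 = true.
This assignment satisfies each clause.

q1=false, q2=true, q3=true, q4=true, q5=false, q6=false, q7=true, q8=true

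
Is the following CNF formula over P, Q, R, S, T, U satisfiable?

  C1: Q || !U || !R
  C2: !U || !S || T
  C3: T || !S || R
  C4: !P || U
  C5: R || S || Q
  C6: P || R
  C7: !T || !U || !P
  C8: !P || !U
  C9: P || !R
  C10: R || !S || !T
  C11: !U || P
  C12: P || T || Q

No

Try P = false.
The clause (R) is unit, so R = true.
That conflicts with the unit clause (!R).
Backtrack on P: now try P = true.
The clause (U) is unit, so U = true.
That conflicts with the unit clause (!U).
Neither P = true nor P = false works.
No assignment satisfies every clause.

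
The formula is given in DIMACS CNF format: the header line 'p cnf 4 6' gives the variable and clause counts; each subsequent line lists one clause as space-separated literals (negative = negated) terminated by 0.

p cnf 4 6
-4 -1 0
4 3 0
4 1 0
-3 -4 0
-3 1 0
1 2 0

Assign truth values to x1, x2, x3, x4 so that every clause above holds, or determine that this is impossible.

x1: True; x2: False; x3: True; x4: False

Case x4 = False:
(x3) alone gives x3 = True.
(x1) alone gives x1 = True.
No clause remains; x2 is free.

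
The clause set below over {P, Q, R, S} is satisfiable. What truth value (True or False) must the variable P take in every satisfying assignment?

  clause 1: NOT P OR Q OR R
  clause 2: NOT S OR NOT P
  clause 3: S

Suppose P = true.
The clause (NOT S) is unit, so S = false.
But (S) is also a unit clause — contradiction.
So every satisfying assignment has P = False.

False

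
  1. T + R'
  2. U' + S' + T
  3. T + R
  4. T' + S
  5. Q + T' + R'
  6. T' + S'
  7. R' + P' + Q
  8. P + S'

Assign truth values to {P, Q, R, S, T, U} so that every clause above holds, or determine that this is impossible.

UNSATISFIABLE

Suppose T = 1.
Unit clause (S) forces S = 1.
Now (S') is unsatisfied and unit — conflict.
So T must be the other value — set T = 0.
Unit clause (R') forces R = 0.
Now (R) is unsatisfied and unit — conflict.
Either choice for T ends in contradiction.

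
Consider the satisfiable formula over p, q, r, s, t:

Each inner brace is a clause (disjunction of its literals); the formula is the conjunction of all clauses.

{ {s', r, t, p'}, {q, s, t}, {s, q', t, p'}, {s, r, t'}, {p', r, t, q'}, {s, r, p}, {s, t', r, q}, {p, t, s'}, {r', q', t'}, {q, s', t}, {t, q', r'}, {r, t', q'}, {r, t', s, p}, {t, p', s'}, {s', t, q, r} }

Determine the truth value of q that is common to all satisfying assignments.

Suppose q = 1.
Suppose r = 0.
From the singleton clause (t'), t = 0.
From the singleton clause (p'), p = 0.
From the singleton clause (s), s = 1.
But (s') is also a unit clause — contradiction.
That branch fails; take r = 1 instead.
From the singleton clause (t'), t = 0.
But (t) is also a unit clause — contradiction.
Neither r = 1 nor r = 0 works.
So every satisfying assignment has q = False.

False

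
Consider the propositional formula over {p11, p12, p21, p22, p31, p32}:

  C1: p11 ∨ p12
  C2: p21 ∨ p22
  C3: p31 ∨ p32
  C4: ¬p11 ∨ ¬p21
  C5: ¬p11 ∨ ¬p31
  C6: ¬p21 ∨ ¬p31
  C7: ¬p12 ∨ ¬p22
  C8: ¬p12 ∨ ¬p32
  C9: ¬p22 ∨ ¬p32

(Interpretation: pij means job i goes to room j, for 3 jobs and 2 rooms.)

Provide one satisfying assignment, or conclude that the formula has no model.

Suppose p11 = True.
Unit clause (¬p21) forces p21 = False.
Unit clause (p22) forces p22 = True.
Unit clause (¬p31) forces p31 = False.
Unit clause (p32) forces p32 = True.
But (¬p32) is also a unit clause — contradiction.
Undo p11 and try p11 = False.
Unit clause (p12) forces p12 = True.
Unit clause (¬p22) forces p22 = False.
Unit clause (p21) forces p21 = True.
Unit clause (¬p31) forces p31 = False.
Unit clause (p32) forces p32 = True.
But (¬p32) is also a unit clause — contradiction.
Either choice for p11 ends in contradiction.

UNSATISFIABLE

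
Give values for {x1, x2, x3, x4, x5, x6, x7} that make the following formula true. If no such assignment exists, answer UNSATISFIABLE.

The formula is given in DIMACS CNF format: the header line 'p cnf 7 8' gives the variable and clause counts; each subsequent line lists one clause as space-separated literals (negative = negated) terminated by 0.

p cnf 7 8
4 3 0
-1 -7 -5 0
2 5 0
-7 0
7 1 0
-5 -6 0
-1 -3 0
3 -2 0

The clause (¬x7) is unit, so x7 = False.
The clause (x1) is unit, so x1 = True.
The clause (¬x3) is unit, so x3 = False.
The clause (x4) is unit, so x4 = True.
The clause (¬x2) is unit, so x2 = False.
The clause (x5) is unit, so x5 = True.
The clause (¬x6) is unit, so x6 = False.
Every clause now holds.

x1=True,  x2=False,  x3=False,  x4=True,  x5=True,  x6=False,  x7=False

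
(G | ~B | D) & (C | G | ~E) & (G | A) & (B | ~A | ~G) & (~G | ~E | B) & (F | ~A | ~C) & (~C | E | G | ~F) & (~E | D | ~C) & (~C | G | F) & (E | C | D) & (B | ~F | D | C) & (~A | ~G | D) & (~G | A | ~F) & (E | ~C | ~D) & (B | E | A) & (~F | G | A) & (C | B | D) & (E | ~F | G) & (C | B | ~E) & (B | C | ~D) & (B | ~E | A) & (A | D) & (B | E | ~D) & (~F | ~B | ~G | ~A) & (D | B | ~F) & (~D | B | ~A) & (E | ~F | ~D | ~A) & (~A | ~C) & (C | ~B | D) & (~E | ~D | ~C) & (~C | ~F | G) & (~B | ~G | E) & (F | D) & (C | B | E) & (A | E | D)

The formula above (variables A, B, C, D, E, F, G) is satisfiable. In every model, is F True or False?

False

Suppose F = 1.
Case G = 1:
The clause (A) is unit, so A = 1.
The clause (B) is unit, so B = 1.
That conflicts with the unit clause (~B).
Undo G and try G = 0.
The clause (A) is unit, so A = 1.
The clause (E) is unit, so E = 1.
The clause (C) is unit, so C = 1.
That conflicts with the unit clause (~C).
Neither G = 1 nor G = 0 works.
So every satisfying assignment has F = False.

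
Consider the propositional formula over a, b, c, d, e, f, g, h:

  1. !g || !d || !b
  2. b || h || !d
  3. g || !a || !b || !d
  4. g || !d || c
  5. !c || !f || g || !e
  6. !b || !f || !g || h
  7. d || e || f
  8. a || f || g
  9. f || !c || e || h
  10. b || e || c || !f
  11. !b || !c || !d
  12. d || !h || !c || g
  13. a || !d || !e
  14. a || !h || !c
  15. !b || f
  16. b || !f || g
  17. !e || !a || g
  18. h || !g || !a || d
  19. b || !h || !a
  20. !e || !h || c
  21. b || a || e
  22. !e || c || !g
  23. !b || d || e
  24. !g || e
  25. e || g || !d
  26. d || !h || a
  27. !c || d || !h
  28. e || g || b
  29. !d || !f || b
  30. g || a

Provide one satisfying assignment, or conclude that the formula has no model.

a=false; b=false; c=true; d=false; e=true; f=false; g=true; h=false

Suppose b = false.
Suppose h = false.
From the singleton clause (!d), d = false.
Suppose e = true.
Suppose f = false.
Suppose a = false.
From the singleton clause (g), g = true.
From the singleton clause (c), c = true.
All clauses are satisfied.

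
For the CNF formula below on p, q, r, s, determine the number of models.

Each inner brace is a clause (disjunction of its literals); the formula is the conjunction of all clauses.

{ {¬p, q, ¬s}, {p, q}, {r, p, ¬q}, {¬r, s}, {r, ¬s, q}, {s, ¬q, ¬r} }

There are 2^4 = 16 truth assignments over (p, q, r, s).
Check each against the 6 clauses (columns in the order p, q, r, s):
  F F F F  ✗ fails (p ∨ q)
  F F F T  ✗ fails (p ∨ q)
  F F T F  ✗ fails (p ∨ q)
  F F T T  ✗ fails (p ∨ q)
  F T F F  ✗ fails (r ∨ p ∨ ¬q)
  F T F T  ✗ fails (r ∨ p ∨ ¬q)
  F T T F  ✗ fails (¬r ∨ s)
  F T T T  ✓ satisfies all
  T F F F  ✓ satisfies all
  T F F T  ✗ fails (¬p ∨ q ∨ ¬s)
  T F T F  ✗ fails (¬r ∨ s)
  T F T T  ✗ fails (¬p ∨ q ∨ ¬s)
  T T F F  ✓ satisfies all
  T T F T  ✓ satisfies all
  T T T F  ✗ fails (¬r ∨ s)
  T T T T  ✓ satisfies all
5 of the 16 rows are models.

5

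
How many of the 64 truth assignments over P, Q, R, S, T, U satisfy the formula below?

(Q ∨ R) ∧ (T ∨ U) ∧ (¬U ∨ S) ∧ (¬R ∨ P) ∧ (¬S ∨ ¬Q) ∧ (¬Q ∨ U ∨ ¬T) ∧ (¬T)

There are 2^6 = 64 truth assignments over (P, Q, R, S, T, U).
Split on P. With P = True, the clauses containing P are satisfied and ¬P drops from the rest; 1 of the 2^5 = 32 assignments to the other variables satisfy what remains.
With P = False, by the same count on the reduced clause set, 0 assignments work.
(One model: P=T, Q=F, R=T, S=T, T=F, U=T.)
Total: 1 + 0 = 1.

1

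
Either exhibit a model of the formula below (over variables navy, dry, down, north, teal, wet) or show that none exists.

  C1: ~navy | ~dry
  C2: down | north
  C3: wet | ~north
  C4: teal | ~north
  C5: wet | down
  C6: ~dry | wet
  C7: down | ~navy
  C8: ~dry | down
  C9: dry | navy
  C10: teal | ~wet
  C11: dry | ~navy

Suppose navy = 0.
(dry) alone gives dry = 1.
(wet) alone gives wet = 1.
(down) alone gives down = 1.
(teal) alone gives teal = 1.
All clauses hold; north can take either value.

navy: 0,  dry: 1,  down: 1,  north: 0,  teal: 1,  wet: 1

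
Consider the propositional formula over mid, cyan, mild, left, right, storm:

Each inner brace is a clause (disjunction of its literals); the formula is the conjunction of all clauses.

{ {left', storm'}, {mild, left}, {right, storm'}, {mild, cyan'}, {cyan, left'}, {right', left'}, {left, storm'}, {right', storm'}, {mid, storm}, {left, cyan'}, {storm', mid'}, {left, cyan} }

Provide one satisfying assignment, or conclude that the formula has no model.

mid=1, cyan=1, mild=1, left=1, right=0, storm=0

Suppose left = 1.
(storm') alone gives storm = 0.
(cyan) alone gives cyan = 1.
(mild) alone gives mild = 1.
(right') alone gives right = 0.
(mid) alone gives mid = 1.
This assignment satisfies each clause.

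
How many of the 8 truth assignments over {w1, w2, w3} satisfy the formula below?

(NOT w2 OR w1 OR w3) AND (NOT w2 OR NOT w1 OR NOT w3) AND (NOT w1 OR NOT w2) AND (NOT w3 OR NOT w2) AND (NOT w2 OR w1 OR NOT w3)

4

There are 2^3 = 8 truth assignments over (w1, w2, w3).
Split on w2. With w2 = true, the clauses containing w2 are satisfied and NOT w2 drops from the rest; 0 of the 2^2 = 4 assignments to the other variables satisfy what remains.
With w2 = false, by the same count on the reduced clause set, 4 assignments work.
Total: 0 + 4 = 4.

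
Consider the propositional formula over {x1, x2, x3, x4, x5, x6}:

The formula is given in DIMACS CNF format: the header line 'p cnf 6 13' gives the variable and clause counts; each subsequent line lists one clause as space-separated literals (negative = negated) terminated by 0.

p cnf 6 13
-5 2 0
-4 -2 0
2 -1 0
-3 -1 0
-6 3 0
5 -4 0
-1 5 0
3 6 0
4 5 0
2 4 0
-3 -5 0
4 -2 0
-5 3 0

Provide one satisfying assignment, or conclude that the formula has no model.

Branch on x5: set x5 = False.
The clause (¬x4) is unit, so x4 = False.
That conflicts with the unit clause (x4).
Backtrack on x5: now try x5 = True.
The clause (x2) is unit, so x2 = True.
The clause (¬x4) is unit, so x4 = False.
That conflicts with the unit clause (x4).
Both values of x5 lead to a conflict.

UNSATISFIABLE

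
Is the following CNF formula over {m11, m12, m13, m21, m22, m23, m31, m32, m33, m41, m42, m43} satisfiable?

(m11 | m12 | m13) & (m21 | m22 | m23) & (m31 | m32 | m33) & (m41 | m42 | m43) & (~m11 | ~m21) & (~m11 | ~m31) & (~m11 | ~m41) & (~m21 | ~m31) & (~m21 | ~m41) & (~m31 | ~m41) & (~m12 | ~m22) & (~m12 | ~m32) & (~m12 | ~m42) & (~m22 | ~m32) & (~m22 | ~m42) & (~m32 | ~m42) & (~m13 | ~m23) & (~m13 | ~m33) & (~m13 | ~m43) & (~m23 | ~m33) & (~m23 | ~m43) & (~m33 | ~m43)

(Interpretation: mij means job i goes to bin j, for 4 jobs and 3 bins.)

No

Try m11 = 0.
Try m12 = 1.
The clause (~m22) is unit, so m22 = 0.
The clause (~m32) is unit, so m32 = 0.
The clause (~m42) is unit, so m42 = 0.
Try m21 = 1.
The clause (~m31) is unit, so m31 = 0.
The clause (m33) is unit, so m33 = 1.
The clause (~m41) is unit, so m41 = 0.
The clause (m43) is unit, so m43 = 1.
That conflicts with the unit clause (~m43).
Backtrack on m21: now try m21 = 0.
The clause (m23) is unit, so m23 = 1.
The clause (~m13) is unit, so m13 = 0.
The clause (~m33) is unit, so m33 = 0.
The clause (m31) is unit, so m31 = 1.
The clause (~m41) is unit, so m41 = 0.
The clause (m43) is unit, so m43 = 1.
That conflicts with the unit clause (~m43).
Both values of m21 lead to a conflict.
Backtrack on m12: now try m12 = 0.
The clause (m13) is unit, so m13 = 1.
The clause (~m23) is unit, so m23 = 0.
The clause (~m33) is unit, so m33 = 0.
The clause (~m43) is unit, so m43 = 0.
Try m21 = 1.
The clause (~m31) is unit, so m31 = 0.
The clause (m32) is unit, so m32 = 1.
The clause (~m41) is unit, so m41 = 0.
The clause (m42) is unit, so m42 = 1.
That conflicts with the unit clause (~m42).
Backtrack on m21: now try m21 = 0.
The clause (m22) is unit, so m22 = 1.
The clause (~m32) is unit, so m32 = 0.
The clause (m31) is unit, so m31 = 1.
The clause (~m41) is unit, so m41 = 0.
The clause (m42) is unit, so m42 = 1.
That conflicts with the unit clause (~m42).
Both values of m21 lead to a conflict.
Both values of m12 lead to a conflict.
Backtrack on m11: now try m11 = 1.
The clause (~m21) is unit, so m21 = 0.
The clause (~m31) is unit, so m31 = 0.
The clause (~m41) is unit, so m41 = 0.
Try m22 = 1.
The clause (~m12) is unit, so m12 = 0.
The clause (~m32) is unit, so m32 = 0.
The clause (m33) is unit, so m33 = 1.
The clause (~m42) is unit, so m42 = 0.
The clause (m43) is unit, so m43 = 1.
That conflicts with the unit clause (~m43).
Backtrack on m22: now try m22 = 0.
The clause (m23) is unit, so m23 = 1.
The clause (~m13) is unit, so m13 = 0.
The clause (~m33) is unit, so m33 = 0.
The clause (m32) is unit, so m32 = 1.
The clause (~m12) is unit, so m12 = 0.
The clause (~m42) is unit, so m42 = 0.
The clause (m43) is unit, so m43 = 1.
That conflicts with the unit clause (~m43).
Both values of m22 lead to a conflict.
Both values of m11 lead to a conflict.
No assignment satisfies every clause.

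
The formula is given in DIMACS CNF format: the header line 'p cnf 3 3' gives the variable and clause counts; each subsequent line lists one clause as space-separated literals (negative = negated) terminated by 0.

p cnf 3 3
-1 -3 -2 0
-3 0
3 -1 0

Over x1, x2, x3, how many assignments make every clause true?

2

There are 2^3 = 8 truth assignments over (x1, x2, x3).
Check each against the 3 clauses (columns in the order x1, x2, x3):
  F F F  ✓ satisfies all
  F F T  ✗ fails (¬x3)
  F T F  ✓ satisfies all
  F T T  ✗ fails (¬x3)
  T F F  ✗ fails (x3 ∨ ¬x1)
  T F T  ✗ fails (¬x3)
  T T F  ✗ fails (x3 ∨ ¬x1)
  T T T  ✗ fails (¬x1 ∨ ¬x3 ∨ ¬x2)
2 of the 8 rows are models.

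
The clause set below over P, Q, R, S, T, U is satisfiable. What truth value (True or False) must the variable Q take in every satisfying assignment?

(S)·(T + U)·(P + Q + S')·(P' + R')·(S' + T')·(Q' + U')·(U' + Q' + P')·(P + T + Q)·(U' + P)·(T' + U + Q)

Suppose Q = 1.
The clause (S) is unit, so S = 1.
The clause (T') is unit, so T = 0.
The clause (U) is unit, so U = 1.
But (U') is also a unit clause — contradiction.
So every satisfying assignment has Q = False.

False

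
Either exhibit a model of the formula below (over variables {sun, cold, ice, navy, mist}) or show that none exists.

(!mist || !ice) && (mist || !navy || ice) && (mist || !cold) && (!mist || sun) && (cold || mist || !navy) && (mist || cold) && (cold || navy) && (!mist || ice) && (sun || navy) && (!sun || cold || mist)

UNSATISFIABLE

Suppose mist = false.
From the singleton clause (!cold), cold = false.
But (cold) is also a unit clause — contradiction.
So mist must be the other value — set mist = true.
From the singleton clause (!ice), ice = false.
But (ice) is also a unit clause — contradiction.
Neither mist = true nor mist = false works.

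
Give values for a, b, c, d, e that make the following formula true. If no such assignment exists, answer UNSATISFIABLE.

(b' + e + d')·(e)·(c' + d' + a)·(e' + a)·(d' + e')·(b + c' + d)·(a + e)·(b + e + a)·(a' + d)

UNSATISFIABLE

From the singleton clause (e), e = 1.
From the singleton clause (a), a = 1.
From the singleton clause (d'), d = 0.
Now (d) is unsatisfied and unit — conflict.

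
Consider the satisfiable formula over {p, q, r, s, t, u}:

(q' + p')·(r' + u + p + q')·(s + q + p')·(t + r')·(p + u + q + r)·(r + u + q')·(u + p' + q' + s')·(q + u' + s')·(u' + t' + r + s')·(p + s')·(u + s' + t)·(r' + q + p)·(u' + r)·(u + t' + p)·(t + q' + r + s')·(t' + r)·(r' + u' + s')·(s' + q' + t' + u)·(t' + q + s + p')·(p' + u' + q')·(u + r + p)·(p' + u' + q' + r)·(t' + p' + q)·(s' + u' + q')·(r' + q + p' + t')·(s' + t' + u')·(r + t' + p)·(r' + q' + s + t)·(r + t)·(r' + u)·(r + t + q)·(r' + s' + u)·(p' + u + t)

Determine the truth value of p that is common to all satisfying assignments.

Suppose p = 1.
Unit clause (q') forces q = 0.
Unit clause (s) forces s = 1.
Unit clause (u') forces u = 0.
Unit clause (t) forces t = 1.
But (t') is also a unit clause — contradiction.
So every satisfying assignment has p = False.

False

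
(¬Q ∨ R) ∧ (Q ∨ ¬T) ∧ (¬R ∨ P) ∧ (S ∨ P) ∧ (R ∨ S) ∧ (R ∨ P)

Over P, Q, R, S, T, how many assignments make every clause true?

7

There are 2^5 = 32 truth assignments over (P, Q, R, S, T).
Split on S. With S = True, the clauses containing S are satisfied and ¬S drops from the rest; 4 of the 2^4 = 16 assignments to the other variables satisfy what remains.
With S = False, by the same count on the reduced clause set, 3 assignments work.
(One model: P=T, Q=F, R=F, S=T, T=F.)
Total: 4 + 3 = 7.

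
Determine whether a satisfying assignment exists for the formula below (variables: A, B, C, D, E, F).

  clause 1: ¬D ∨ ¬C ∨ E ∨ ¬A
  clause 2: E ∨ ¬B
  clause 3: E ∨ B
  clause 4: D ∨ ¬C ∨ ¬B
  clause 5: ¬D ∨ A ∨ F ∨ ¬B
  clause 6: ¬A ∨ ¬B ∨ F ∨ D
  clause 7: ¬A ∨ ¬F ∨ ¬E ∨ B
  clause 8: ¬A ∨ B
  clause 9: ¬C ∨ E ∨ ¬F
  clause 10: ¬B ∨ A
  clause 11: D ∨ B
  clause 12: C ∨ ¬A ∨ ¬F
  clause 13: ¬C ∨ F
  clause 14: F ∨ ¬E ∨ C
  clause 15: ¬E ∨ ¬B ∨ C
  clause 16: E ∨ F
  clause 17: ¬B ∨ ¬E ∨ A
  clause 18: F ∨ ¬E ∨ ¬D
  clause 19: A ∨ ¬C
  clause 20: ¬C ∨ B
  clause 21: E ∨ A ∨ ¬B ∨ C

Branch on E: set E = True.
Branch on A: set A = False.
Unit clause (¬B) forces B = False.
Unit clause (D) forces D = True.
Unit clause (F) forces F = True.
Unit clause (¬C) forces C = False.
Every clause now holds.
A satisfying assignment: A: False,  B: False,  C: False,  D: True,  E: True,  F: True.

Yes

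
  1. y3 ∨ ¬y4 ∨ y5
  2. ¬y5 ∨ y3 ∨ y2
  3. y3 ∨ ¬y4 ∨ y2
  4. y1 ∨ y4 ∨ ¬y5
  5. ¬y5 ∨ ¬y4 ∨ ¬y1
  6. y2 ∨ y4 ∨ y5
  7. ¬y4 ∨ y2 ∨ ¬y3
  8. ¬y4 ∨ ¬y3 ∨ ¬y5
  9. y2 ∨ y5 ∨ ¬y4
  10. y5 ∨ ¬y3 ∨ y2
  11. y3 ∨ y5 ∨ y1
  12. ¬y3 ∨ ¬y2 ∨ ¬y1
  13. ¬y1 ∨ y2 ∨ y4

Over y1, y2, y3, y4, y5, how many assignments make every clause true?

5

There are 2^5 = 32 truth assignments over (y1, y2, y3, y4, y5).
Split on y4. With y4 = True, the clauses containing y4 are satisfied and ¬y4 drops from the rest; 2 of the 2^4 = 16 assignments to the other variables satisfy what remains.
With y4 = False, by the same count on the reduced clause set, 3 assignments work.
(One model: y1=F, y2=T, y3=F, y4=T, y5=T.)
Total: 2 + 3 = 5.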